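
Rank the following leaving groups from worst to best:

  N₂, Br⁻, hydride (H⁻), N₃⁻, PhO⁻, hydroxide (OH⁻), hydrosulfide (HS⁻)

Rank by basicity of the departing species: weakest base leaves most easily.
N₂: no meaningful conjugate acid; N₂ departs as an exceptionally stable neutral molecule
Br⁻: pKₐ(HBr) ≈ -9
N₃⁻: pKₐ(HN₃) ≈ 4.7
hydrosulfide (HS⁻): pKₐ(H₂S) ≈ 7
PhO⁻: pKₐ(C₆H₅OH (phenol)) ≈ 10
hydroxide (OH⁻): pKₐ(H₂O) ≈ 15.7
hydride (H⁻): pKₐ(H₂) ≈ 36
Listed from poorest to best leaving group as asked.

hydride (H⁻) < hydroxide (OH⁻) < PhO⁻ < hydrosulfide (HS⁻) < N₃⁻ < Br⁻ < N₂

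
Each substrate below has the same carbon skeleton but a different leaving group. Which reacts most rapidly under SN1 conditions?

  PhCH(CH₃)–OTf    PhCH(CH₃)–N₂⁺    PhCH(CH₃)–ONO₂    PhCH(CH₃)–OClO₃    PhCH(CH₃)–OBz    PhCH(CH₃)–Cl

PhCH(CH₃)–N₂⁺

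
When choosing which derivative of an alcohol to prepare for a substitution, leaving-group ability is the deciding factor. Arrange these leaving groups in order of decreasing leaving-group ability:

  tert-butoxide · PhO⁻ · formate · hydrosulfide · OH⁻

formate > hydrosulfide > PhO⁻ > OH⁻ > tert-butoxide

formate: pKₐ(HCOOH) ≈ 3.8
hydrosulfide: pKₐ(H₂S) ≈ 7
PhO⁻: pKₐ(C₆H₅OH (phenol)) ≈ 10 — resonance into the ring helps, but still a poor LG
OH⁻: pKₐ(H₂O) ≈ 15.7 — strong base; essentially never leaves without prior activation
tert-butoxide: pKₐ(t-BuOH) ≈ 18 — bulky, strongly basic alkoxide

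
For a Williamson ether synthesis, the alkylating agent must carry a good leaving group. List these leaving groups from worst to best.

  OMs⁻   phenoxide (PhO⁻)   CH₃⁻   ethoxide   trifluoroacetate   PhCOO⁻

The more stable X⁻ (or X) is on its own — i.e. the weaker a base it is — the better a leaving group it makes.
OMs⁻: pKₐ(CH₃SO₃H (MsOH)) ≈ -1.9
trifluoroacetate: pKₐ(CF₃COOH) ≈ 0.2
PhCOO⁻: pKₐ(C₆H₅COOH) ≈ 4.2
phenoxide (PhO⁻): pKₐ(C₆H₅OH (phenol)) ≈ 10
ethoxide: pKₐ(CH₃CH₂OH) ≈ 16
CH₃⁻: pKₐ(CH₄) ≈ 48
Reversing gives the worst-to-best order requested.

CH₃⁻ < ethoxide < phenoxide (PhO⁻) < PhCOO⁻ < trifluoroacetate < OMs⁻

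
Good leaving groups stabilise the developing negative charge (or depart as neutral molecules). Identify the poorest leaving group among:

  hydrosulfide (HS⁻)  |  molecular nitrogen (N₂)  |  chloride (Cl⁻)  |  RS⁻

RS⁻

molecular nitrogen (N₂): no meaningful conjugate acid; N₂ departs as an exceptionally stable neutral molecule
chloride (Cl⁻): pKₐ(HCl) ≈ -7
hydrosulfide (HS⁻): pKₐ(H₂S) ≈ 7
RS⁻: pKₐ(RSH (a thiol)) ≈ 10.5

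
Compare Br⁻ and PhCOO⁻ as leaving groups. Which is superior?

Br⁻ is the better leaving group.
pKₐ(HBr) ≈ -9 versus pKₐ(C₆H₅COOH) ≈ 4.2: Br⁻ is the much weaker base.
Weak base; good leaving group.

Br⁻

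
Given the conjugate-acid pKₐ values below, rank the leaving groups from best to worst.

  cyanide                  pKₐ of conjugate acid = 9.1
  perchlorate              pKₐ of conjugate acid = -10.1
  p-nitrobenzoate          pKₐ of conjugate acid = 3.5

perchlorate > p-nitrobenzoate > cyanide

Lower conjugate-acid pKₐ ⇒ weaker base ⇒ better leaving group.
Sorting by the given values: perchlorate (-10.1), p-nitrobenzoate (3.5), cyanide (9.1).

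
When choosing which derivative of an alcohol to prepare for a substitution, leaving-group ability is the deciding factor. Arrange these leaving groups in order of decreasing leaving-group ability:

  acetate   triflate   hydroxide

triflate > acetate > hydroxide

triflate: pKₐ(CF₃SO₃H (triflic acid)) ≈ -14
acetate: pKₐ(CH₃COOH) ≈ 4.8
hydroxide: pKₐ(H₂O) ≈ 15.7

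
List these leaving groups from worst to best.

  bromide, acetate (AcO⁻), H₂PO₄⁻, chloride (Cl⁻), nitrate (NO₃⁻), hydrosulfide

hydrosulfide < acetate (AcO⁻) < H₂PO₄⁻ < nitrate (NO₃⁻) < chloride (Cl⁻) < bromide

bromide: pKₐ(HBr) ≈ -9
chloride (Cl⁻): pKₐ(HCl) ≈ -7
nitrate (NO₃⁻): pKₐ(HNO₃) ≈ -1.3
H₂PO₄⁻: pKₐ(H₃PO₄) ≈ 2.1
acetate (AcO⁻): pKₐ(CH₃COOH) ≈ 4.8
hydrosulfide: pKₐ(H₂S) ≈ 7 — larger and more polarisable than the oxygen analogue
Listed from poorest to best leaving group as asked.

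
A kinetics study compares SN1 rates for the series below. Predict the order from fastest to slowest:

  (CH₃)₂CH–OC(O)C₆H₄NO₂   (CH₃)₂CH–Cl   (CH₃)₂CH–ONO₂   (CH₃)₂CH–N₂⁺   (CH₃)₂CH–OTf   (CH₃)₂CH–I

(CH₃)₂CH–N₂⁺ > (CH₃)₂CH–OTf > (CH₃)₂CH–I > (CH₃)₂CH–Cl > (CH₃)₂CH–ONO₂ > (CH₃)₂CH–OC(O)C₆H₄NO₂

With the same alkyl group throughout, only the leaving group differentiates the rates.
The more stable X⁻ (or X) is on its own — i.e. the weaker a base it is — the better a leaving group it makes.
(CH₃)₂CH–N₂⁺ loses N₂: no meaningful conjugate acid; N₂ departs as an exceptionally stable neutral molecule
(CH₃)₂CH–OTf loses OTf⁻: pKₐ(CF₃SO₃H (triflic acid)) ≈ -14
(CH₃)₂CH–I loses I⁻: pKₐ(HI) ≈ -10
(CH₃)₂CH–Cl loses Cl⁻: pKₐ(HCl) ≈ -7
(CH₃)₂CH–ONO₂ loses NO₃⁻: pKₐ(HNO₃) ≈ -1.3
(CH₃)₂CH–OC(O)C₆H₄NO₂ loses p-O₂N–C₆H₄–COO⁻: pKₐ(p-nitrobenzoic acid) ≈ 3.4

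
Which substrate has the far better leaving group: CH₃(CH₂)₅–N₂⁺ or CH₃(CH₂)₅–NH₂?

CH₃(CH₂)₅–N₂⁺

From CH₃(CH₂)₅–NH₂ the departing group would be NH₂⁻ (pKₐ(NH₃) ≈ 38). Extremely strong base; never a leaving group.
From CH₃(CH₂)₅–N₂⁺ the leaving group is N₂ (no meaningful conjugate acid; N₂ departs as an exceptionally stable neutral molecule).
(In practice CH₃(CH₂)₅–N₂⁺ is made from CH₃(CH₂)₅–NH₂ by diazotisation (NaNO₂ / HCl, 0 °C), generating a diazonium salt that expels N₂.)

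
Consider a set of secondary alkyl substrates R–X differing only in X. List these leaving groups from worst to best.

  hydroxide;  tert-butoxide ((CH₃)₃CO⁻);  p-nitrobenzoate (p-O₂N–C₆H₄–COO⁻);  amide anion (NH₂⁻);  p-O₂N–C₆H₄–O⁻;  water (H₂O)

amide anion (NH₂⁻) < tert-butoxide ((CH₃)₃CO⁻) < hydroxide < p-O₂N–C₆H₄–O⁻ < p-nitrobenzoate (p-O₂N–C₆H₄–COO⁻) < water (H₂O)

Leaving-group ability tracks the stability of the departed species; conjugate-acid pKₐ is the usual yardstick (lower pKₐ → better LG).
water (H₂O): pKₐ(H₃O⁺) ≈ -1.7
p-nitrobenzoate (p-O₂N–C₆H₄–COO⁻): pKₐ(p-nitrobenzoic acid) ≈ 3.4
p-O₂N–C₆H₄–O⁻: pKₐ(p-nitrophenol) ≈ 7.2
hydroxide: pKₐ(H₂O) ≈ 15.7
tert-butoxide ((CH₃)₃CO⁻): pKₐ(t-BuOH) ≈ 18
amide anion (NH₂⁻): pKₐ(NH₃) ≈ 38
Reversing gives the worst-to-best order requested.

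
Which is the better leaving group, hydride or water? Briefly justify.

water is the better leaving group.
pKₐ(H₃O⁺) ≈ -1.7 versus pKₐ(H₂) ≈ 36: water is the much weaker base.
Neutral; leaves from a protonated alcohol (R–OH₂⁺).

water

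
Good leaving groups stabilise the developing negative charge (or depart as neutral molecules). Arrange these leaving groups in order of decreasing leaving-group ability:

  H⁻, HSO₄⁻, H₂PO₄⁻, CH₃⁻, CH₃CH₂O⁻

A good leaving group is a weak base: the lower the pKₐ of its conjugate acid, the more readily it departs.
HSO₄⁻: pKₐ(H₂SO₄) ≈ -3 — conjugate base of a strong mineral acid
H₂PO₄⁻: pKₐ(H₃PO₄) ≈ 2.1 — moderate base; biological leaving group after further activation
CH₃CH₂O⁻: pKₐ(CH₃CH₂OH) ≈ 16 — strong base; alkoxides do not leave unassisted
H⁻: pKₐ(H₂) ≈ 36 — extremely strong base; leaves only in special hydride-transfer contexts
CH₃⁻: pKₐ(CH₄) ≈ 48 — unstabilised carbanion; the worst conceivable leaving group

HSO₄⁻ > H₂PO₄⁻ > CH₃CH₂O⁻ > H⁻ > CH₃⁻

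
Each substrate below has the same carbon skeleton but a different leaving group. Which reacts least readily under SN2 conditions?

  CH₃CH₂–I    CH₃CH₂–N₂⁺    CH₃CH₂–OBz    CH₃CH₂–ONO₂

CH₃CH₂–OBz

With the same alkyl group throughout, only the leaving group differentiates the rates.
The more stable X⁻ (or X) is on its own — i.e. the weaker a base it is — the better a leaving group it makes.
CH₃CH₂–N₂⁺ loses N₂: no meaningful conjugate acid; N₂ departs as an exceptionally stable neutral molecule
CH₃CH₂–I loses I⁻: pKₐ(HI) ≈ -10
CH₃CH₂–ONO₂ loses NO₃⁻: pKₐ(HNO₃) ≈ -1.3
CH₃CH₂–OBz loses PhCOO⁻: pKₐ(C₆H₅COOH) ≈ 4.2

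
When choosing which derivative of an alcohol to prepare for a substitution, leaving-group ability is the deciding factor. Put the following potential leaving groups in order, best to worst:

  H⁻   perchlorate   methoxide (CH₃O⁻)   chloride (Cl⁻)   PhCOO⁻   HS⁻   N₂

N₂ > perchlorate > chloride (Cl⁻) > PhCOO⁻ > HS⁻ > methoxide (CH₃O⁻) > H⁻

N₂: no meaningful conjugate acid; N₂ departs as an exceptionally stable neutral molecule
perchlorate: pKₐ(HClO₄) ≈ -10
chloride (Cl⁻): pKₐ(HCl) ≈ -7
PhCOO⁻: pKₐ(C₆H₅COOH) ≈ 4.2
HS⁻: pKₐ(H₂S) ≈ 7
methoxide (CH₃O⁻): pKₐ(CH₃OH) ≈ 15.5
H⁻: pKₐ(H₂) ≈ 36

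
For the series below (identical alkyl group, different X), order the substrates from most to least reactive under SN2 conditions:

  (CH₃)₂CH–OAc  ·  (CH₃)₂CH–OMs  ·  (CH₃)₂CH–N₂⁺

(CH₃)₂CH–N₂⁺ > (CH₃)₂CH–OMs > (CH₃)₂CH–OAc

With the same alkyl group throughout, only the leaving group differentiates the rates.
Leaving-group ability tracks the stability of the departed species; conjugate-acid pKₐ is the usual yardstick (lower pKₐ → better LG).
(CH₃)₂CH–N₂⁺ loses N₂: no meaningful conjugate acid; N₂ departs as an exceptionally stable neutral molecule
(CH₃)₂CH–OMs loses OMs⁻: pKₐ(CH₃SO₃H (MsOH)) ≈ -1.9
(CH₃)₂CH–OAc loses AcO⁻: pKₐ(CH₃COOH) ≈ 4.8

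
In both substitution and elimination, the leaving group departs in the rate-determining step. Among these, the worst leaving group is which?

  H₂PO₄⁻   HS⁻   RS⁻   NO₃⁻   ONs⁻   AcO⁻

RS⁻

A good leaving group is a weak base: the lower the pKₐ of its conjugate acid, the more readily it departs.
ONs⁻: pKₐ(p-O₂NC₆H₄SO₃H) ≈ -3.5
NO₃⁻: pKₐ(HNO₃) ≈ -1.3
H₂PO₄⁻: pKₐ(H₃PO₄) ≈ 2.1
AcO⁻: pKₐ(CH₃COOH) ≈ 4.8
HS⁻: pKₐ(H₂S) ≈ 7
RS⁻: pKₐ(RSH (a thiol)) ≈ 10.5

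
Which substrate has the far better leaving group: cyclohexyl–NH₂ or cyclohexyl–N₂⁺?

From cyclohexyl–NH₂ the departing group would be NH₂⁻ (pKₐ(NH₃) ≈ 38). Extremely strong base; never a leaving group.
From cyclohexyl–N₂⁺ the leaving group is N₂ (no meaningful conjugate acid; N₂ departs as an exceptionally stable neutral molecule).
(In practice cyclohexyl–N₂⁺ is made from cyclohexyl–NH₂ by diazotisation (NaNO₂ / HCl, 0 °C), generating a diazonium salt that expels N₂.)

cyclohexyl–N₂⁺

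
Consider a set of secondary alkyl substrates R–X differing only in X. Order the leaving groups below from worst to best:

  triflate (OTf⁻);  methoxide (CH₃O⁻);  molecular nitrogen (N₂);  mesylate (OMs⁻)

methoxide (CH₃O⁻) < mesylate (OMs⁻) < triflate (OTf⁻) < molecular nitrogen (N₂)

molecular nitrogen (N₂): no meaningful conjugate acid; N₂ departs as an exceptionally stable neutral molecule
triflate (OTf⁻): pKₐ(CF₃SO₃H (triflic acid)) ≈ -14
mesylate (OMs⁻): pKₐ(CH₃SO₃H (MsOH)) ≈ -1.9
methoxide (CH₃O⁻): pKₐ(CH₃OH) ≈ 15.5
The question asks for worst first, so the sequence is read in increasing leaving-group ability.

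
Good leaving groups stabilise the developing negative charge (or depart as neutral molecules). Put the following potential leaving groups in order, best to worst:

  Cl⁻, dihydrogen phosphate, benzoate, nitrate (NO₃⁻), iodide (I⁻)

Rank by basicity of the departing species: weakest base leaves most easily.
iodide (I⁻): pKₐ(HI) ≈ -10
Cl⁻: pKₐ(HCl) ≈ -7 — moderately weak base
nitrate (NO₃⁻): pKₐ(HNO₃) ≈ -1.3 — resonance-delocalised over three oxygens
dihydrogen phosphate: pKₐ(H₃PO₄) ≈ 2.1
benzoate: pKₐ(C₆H₅COOH) ≈ 4.2 — aryl carboxylate

iodide (I⁻) > Cl⁻ > nitrate (NO₃⁻) > dihydrogen phosphate > benzoate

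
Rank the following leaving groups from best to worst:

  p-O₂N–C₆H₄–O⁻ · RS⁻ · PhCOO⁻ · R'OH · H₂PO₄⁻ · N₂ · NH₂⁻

The more stable X⁻ (or X) is on its own — i.e. the weaker a base it is — the better a leaving group it makes.
N₂: no meaningful conjugate acid; N₂ departs as an exceptionally stable neutral molecule
R'OH: pKₐ(R'OH₂⁺) ≈ -2.4
H₂PO₄⁻: pKₐ(H₃PO₄) ≈ 2.1
PhCOO⁻: pKₐ(C₆H₅COOH) ≈ 4.2
p-O₂N–C₆H₄–O⁻: pKₐ(p-nitrophenol) ≈ 7.2
RS⁻: pKₐ(RSH (a thiol)) ≈ 10.5
NH₂⁻: pKₐ(NH₃) ≈ 38

N₂ > R'OH > H₂PO₄⁻ > PhCOO⁻ > p-O₂N–C₆H₄–O⁻ > RS⁻ > NH₂⁻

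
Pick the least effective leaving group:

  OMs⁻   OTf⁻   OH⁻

OH⁻

OTf⁻: pKₐ(CF₃SO₃H (triflic acid)) ≈ -14
OMs⁻: pKₐ(CH₃SO₃H (MsOH)) ≈ -1.9
OH⁻: pKₐ(H₂O) ≈ 15.7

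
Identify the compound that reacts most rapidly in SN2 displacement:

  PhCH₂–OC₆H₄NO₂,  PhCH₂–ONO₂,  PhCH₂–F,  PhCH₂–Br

PhCH₂–Br

The skeletons are identical, so relative rate is governed entirely by leaving-group ability.
The more stable X⁻ (or X) is on its own — i.e. the weaker a base it is — the better a leaving group it makes.
PhCH₂–Br loses Br⁻: pKₐ(HBr) ≈ -9
PhCH₂–ONO₂ loses NO₃⁻: pKₐ(HNO₃) ≈ -1.3
PhCH₂–F loses F⁻: pKₐ(HF) ≈ 3.2
PhCH₂–OC₆H₄NO₂ loses p-O₂N–C₆H₄–O⁻: pKₐ(p-nitrophenol) ≈ 7.2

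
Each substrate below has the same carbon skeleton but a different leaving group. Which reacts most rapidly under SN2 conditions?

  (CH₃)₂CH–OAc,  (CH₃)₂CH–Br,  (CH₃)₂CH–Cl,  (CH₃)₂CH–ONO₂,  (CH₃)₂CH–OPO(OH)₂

(CH₃)₂CH–Br

The skeletons are identical, so relative rate is governed entirely by leaving-group ability.
Rank by basicity of the departing species: weakest base leaves most easily.
(CH₃)₂CH–Br loses Br⁻: pKₐ(HBr) ≈ -9
(CH₃)₂CH–Cl loses Cl⁻: pKₐ(HCl) ≈ -7
(CH₃)₂CH–ONO₂ loses NO₃⁻: pKₐ(HNO₃) ≈ -1.3
(CH₃)₂CH–OPO(OH)₂ loses H₂PO₄⁻: pKₐ(H₃PO₄) ≈ 2.1
(CH₃)₂CH–OAc loses AcO⁻: pKₐ(CH₃COOH) ≈ 4.8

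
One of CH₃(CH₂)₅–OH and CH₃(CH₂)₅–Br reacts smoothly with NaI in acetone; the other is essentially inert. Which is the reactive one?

From CH₃(CH₂)₅–OH the departing group would be OH⁻ (pKₐ(H₂O) ≈ 15.7). Strong base; essentially never leaves without prior activation.
From CH₃(CH₂)₅–Br the leaving group is Br⁻ (pKₐ(HBr) ≈ -9). Weak base; good leaving group.
(In practice CH₃(CH₂)₅–Br is made from CH₃(CH₂)₅–OH by treatment with PBr₃, replacing the hydroxyl with bromide.)

CH₃(CH₂)₅–Br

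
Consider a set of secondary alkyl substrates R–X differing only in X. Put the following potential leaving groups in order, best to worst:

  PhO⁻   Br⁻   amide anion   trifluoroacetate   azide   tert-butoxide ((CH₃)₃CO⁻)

Br⁻ > trifluoroacetate > azide > PhO⁻ > tert-butoxide ((CH₃)₃CO⁻) > amide anion

Rank by basicity of the departing species: weakest base leaves most easily.
Br⁻: pKₐ(HBr) ≈ -9 — weak base; good leaving group
trifluoroacetate: pKₐ(CF₃COOH) ≈ 0.2
azide: pKₐ(HN₃) ≈ 4.7 — linear, resonance-stabilised
PhO⁻: pKₐ(C₆H₅OH (phenol)) ≈ 10 — resonance into the ring helps, but still a poor LG
tert-butoxide ((CH₃)₃CO⁻): pKₐ(t-BuOH) ≈ 18 — bulky, strongly basic alkoxide
amide anion: pKₐ(NH₃) ≈ 38 — extremely strong base; never a leaving group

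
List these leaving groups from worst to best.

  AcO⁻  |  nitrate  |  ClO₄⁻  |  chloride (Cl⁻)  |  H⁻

The more stable X⁻ (or X) is on its own — i.e. the weaker a base it is — the better a leaving group it makes.
ClO₄⁻: pKₐ(HClO₄) ≈ -10 — extremely weak base; rarely used for safety reasons
chloride (Cl⁻): pKₐ(HCl) ≈ -7
nitrate: pKₐ(HNO₃) ≈ -1.3 — resonance-delocalised over three oxygens
AcO⁻: pKₐ(CH₃COOH) ≈ 4.8 — resonance-stabilised but still a weak base
H⁻: pKₐ(H₂) ≈ 36 — extremely strong base; leaves only in special hydride-transfer contexts
Listed from poorest to best leaving group as asked.

H⁻ < AcO⁻ < nitrate < chloride (Cl⁻) < ClO₄⁻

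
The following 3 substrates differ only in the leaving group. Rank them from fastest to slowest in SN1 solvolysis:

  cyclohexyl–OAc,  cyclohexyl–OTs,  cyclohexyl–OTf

Identical carbon frameworks mean the comparison reduces to leaving-group quality.
Leaving-group ability tracks the stability of the departed species; conjugate-acid pKₐ is the usual yardstick (lower pKₐ → better LG).
cyclohexyl–OTf loses OTf⁻: pKₐ(CF₃SO₃H (triflic acid)) ≈ -14
cyclohexyl–OTs loses OTs⁻: pKₐ(p-CH₃C₆H₄SO₃H (TsOH)) ≈ -2.8
cyclohexyl–OAc loses AcO⁻: pKₐ(CH₃COOH) ≈ 4.8

cyclohexyl–OTf > cyclohexyl–OTs > cyclohexyl–OAc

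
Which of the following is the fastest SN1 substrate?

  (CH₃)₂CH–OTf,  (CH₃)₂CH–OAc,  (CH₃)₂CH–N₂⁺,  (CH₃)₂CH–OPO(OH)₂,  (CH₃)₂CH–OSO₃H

(CH₃)₂CH–N₂⁺

With the same alkyl group throughout, only the leaving group differentiates the rates.
Rank by basicity of the departing species: weakest base leaves most easily.
(CH₃)₂CH–N₂⁺ loses N₂: no meaningful conjugate acid; N₂ departs as an exceptionally stable neutral molecule
(CH₃)₂CH–OTf loses OTf⁻: pKₐ(CF₃SO₃H (triflic acid)) ≈ -14
(CH₃)₂CH–OSO₃H loses HSO₄⁻: pKₐ(H₂SO₄) ≈ -3
(CH₃)₂CH–OPO(OH)₂ loses H₂PO₄⁻: pKₐ(H₃PO₄) ≈ 2.1
(CH₃)₂CH–OAc loses AcO⁻: pKₐ(CH₃COOH) ≈ 4.8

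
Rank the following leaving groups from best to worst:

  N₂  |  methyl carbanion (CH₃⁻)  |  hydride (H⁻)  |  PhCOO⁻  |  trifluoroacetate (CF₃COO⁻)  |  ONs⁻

N₂ > ONs⁻ > trifluoroacetate (CF₃COO⁻) > PhCOO⁻ > hydride (H⁻) > methyl carbanion (CH₃⁻)

Leaving-group ability tracks the stability of the departed species; conjugate-acid pKₐ is the usual yardstick (lower pKₐ → better LG).
N₂: no meaningful conjugate acid; N₂ departs as an exceptionally stable neutral molecule
ONs⁻: pKₐ(p-O₂NC₆H₄SO₃H) ≈ -3.5 — p-nitro group further stabilises the sulfonate
trifluoroacetate (CF₃COO⁻): pKₐ(CF₃COOH) ≈ 0.2 — strongly electron-withdrawing CF₃ stabilises the carboxylate
PhCOO⁻: pKₐ(C₆H₅COOH) ≈ 4.2
hydride (H⁻): pKₐ(H₂) ≈ 36
methyl carbanion (CH₃⁻): pKₐ(CH₄) ≈ 48 — unstabilised carbanion; the worst conceivable leaving group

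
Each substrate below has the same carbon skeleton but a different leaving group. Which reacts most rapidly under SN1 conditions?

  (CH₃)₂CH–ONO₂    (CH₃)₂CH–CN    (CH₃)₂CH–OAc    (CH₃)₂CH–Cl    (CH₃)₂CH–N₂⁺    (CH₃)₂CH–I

Identical carbon frameworks mean the comparison reduces to leaving-group quality.
A good leaving group is a weak base: the lower the pKₐ of its conjugate acid, the more readily it departs.
(CH₃)₂CH–N₂⁺ loses N₂: no meaningful conjugate acid; N₂ departs as an exceptionally stable neutral molecule
(CH₃)₂CH–I loses I⁻: pKₐ(HI) ≈ -10
(CH₃)₂CH–Cl loses Cl⁻: pKₐ(HCl) ≈ -7
(CH₃)₂CH–ONO₂ loses NO₃⁻: pKₐ(HNO₃) ≈ -1.3
(CH₃)₂CH–OAc loses AcO⁻: pKₐ(CH₃COOH) ≈ 4.8
(CH₃)₂CH–CN loses CN⁻: pKₐ(HCN) ≈ 9.2

(CH₃)₂CH–N₂⁺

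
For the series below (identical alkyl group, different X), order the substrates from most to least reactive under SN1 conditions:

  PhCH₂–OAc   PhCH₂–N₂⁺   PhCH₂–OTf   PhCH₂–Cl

PhCH₂–N₂⁺ > PhCH₂–OTf > PhCH₂–Cl > PhCH₂–OAc

The skeletons are identical, so relative rate is governed entirely by leaving-group ability.
A good leaving group is a weak base: the lower the pKₐ of its conjugate acid, the more readily it departs.
PhCH₂–N₂⁺ loses N₂: no meaningful conjugate acid; N₂ departs as an exceptionally stable neutral molecule
PhCH₂–OTf loses OTf⁻: pKₐ(CF₃SO₃H (triflic acid)) ≈ -14
PhCH₂–Cl loses Cl⁻: pKₐ(HCl) ≈ -7
PhCH₂–OAc loses AcO⁻: pKₐ(CH₃COOH) ≈ 4.8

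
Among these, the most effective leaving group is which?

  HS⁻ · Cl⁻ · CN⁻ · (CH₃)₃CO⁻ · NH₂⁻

Cl⁻: pKₐ(HCl) ≈ -7
HS⁻: pKₐ(H₂S) ≈ 7
CN⁻: pKₐ(HCN) ≈ 9.2
(CH₃)₃CO⁻: pKₐ(t-BuOH) ≈ 18
NH₂⁻: pKₐ(NH₃) ≈ 38

Cl⁻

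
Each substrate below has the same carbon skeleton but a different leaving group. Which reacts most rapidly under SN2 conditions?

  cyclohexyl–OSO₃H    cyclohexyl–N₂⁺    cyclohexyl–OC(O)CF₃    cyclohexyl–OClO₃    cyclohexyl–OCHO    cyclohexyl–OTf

cyclohexyl–N₂⁺

With the same alkyl group throughout, only the leaving group differentiates the rates.
The more stable X⁻ (or X) is on its own — i.e. the weaker a base it is — the better a leaving group it makes.
cyclohexyl–N₂⁺ loses N₂: no meaningful conjugate acid; N₂ departs as an exceptionally stable neutral molecule
cyclohexyl–OTf loses OTf⁻: pKₐ(CF₃SO₃H (triflic acid)) ≈ -14
cyclohexyl–OClO₃ loses ClO₄⁻: pKₐ(HClO₄) ≈ -10
cyclohexyl–OSO₃H loses HSO₄⁻: pKₐ(H₂SO₄) ≈ -3
cyclohexyl–OC(O)CF₃ loses CF₃COO⁻: pKₐ(CF₃COOH) ≈ 0.2
cyclohexyl–OCHO loses HCOO⁻: pKₐ(HCOOH) ≈ 3.8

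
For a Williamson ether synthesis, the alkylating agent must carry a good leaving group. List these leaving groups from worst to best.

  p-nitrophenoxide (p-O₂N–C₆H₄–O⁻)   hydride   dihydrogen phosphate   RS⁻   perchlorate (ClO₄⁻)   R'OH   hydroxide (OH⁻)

hydride < hydroxide (OH⁻) < RS⁻ < p-nitrophenoxide (p-O₂N–C₆H₄–O⁻) < dihydrogen phosphate < R'OH < perchlorate (ClO₄⁻)

Rank by basicity of the departing species: weakest base leaves most easily.
perchlorate (ClO₄⁻): pKₐ(HClO₄) ≈ -10
R'OH: pKₐ(R'OH₂⁺) ≈ -2.4 — neutral; leaves from a protonated ether (an oxonium ion, R–O(H)R'⁺)
dihydrogen phosphate: pKₐ(H₃PO₄) ≈ 2.1 — moderate base; biological leaving group after further activation
p-nitrophenoxide (p-O₂N–C₆H₄–O⁻): pKₐ(p-nitrophenol) ≈ 7.2
RS⁻: pKₐ(RSH (a thiol)) ≈ 10.5 — moderately basic; rarely leaves without activation
hydroxide (OH⁻): pKₐ(H₂O) ≈ 15.7 — strong base; essentially never leaves without prior activation
hydride: pKₐ(H₂) ≈ 36
The question asks for worst first, so the sequence is read in increasing leaving-group ability.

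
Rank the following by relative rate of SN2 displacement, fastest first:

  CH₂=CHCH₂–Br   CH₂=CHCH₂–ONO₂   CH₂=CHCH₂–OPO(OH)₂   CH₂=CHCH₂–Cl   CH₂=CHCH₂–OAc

Identical carbon frameworks mean the comparison reduces to leaving-group quality.
Rank by basicity of the departing species: weakest base leaves most easily.
CH₂=CHCH₂–Br loses Br⁻: pKₐ(HBr) ≈ -9
CH₂=CHCH₂–Cl loses Cl⁻: pKₐ(HCl) ≈ -7
CH₂=CHCH₂–ONO₂ loses NO₃⁻: pKₐ(HNO₃) ≈ -1.3
CH₂=CHCH₂–OPO(OH)₂ loses H₂PO₄⁻: pKₐ(H₃PO₄) ≈ 2.1
CH₂=CHCH₂–OAc loses AcO⁻: pKₐ(CH₃COOH) ≈ 4.8

CH₂=CHCH₂–Br > CH₂=CHCH₂–Cl > CH₂=CHCH₂–ONO₂ > CH₂=CHCH₂–OPO(OH)₂ > CH₂=CHCH₂–OAc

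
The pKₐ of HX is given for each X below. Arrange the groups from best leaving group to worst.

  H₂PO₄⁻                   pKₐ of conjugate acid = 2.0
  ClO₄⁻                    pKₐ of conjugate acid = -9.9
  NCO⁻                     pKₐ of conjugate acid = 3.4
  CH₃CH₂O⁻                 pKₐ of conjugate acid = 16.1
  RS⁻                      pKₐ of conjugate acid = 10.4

ClO₄⁻ > H₂PO₄⁻ > NCO⁻ > RS⁻ > CH₃CH₂O⁻

Lower conjugate-acid pKₐ ⇒ weaker base ⇒ better leaving group.
Sorting by the given values: ClO₄⁻ (-9.9), H₂PO₄⁻ (2.0), NCO⁻ (3.4), RS⁻ (10.4), CH₃CH₂O⁻ (16.1).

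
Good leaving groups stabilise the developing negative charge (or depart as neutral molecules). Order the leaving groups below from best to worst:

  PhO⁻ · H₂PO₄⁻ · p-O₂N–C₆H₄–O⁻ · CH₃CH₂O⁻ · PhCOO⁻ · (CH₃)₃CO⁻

H₂PO₄⁻: pKₐ(H₃PO₄) ≈ 2.1
PhCOO⁻: pKₐ(C₆H₅COOH) ≈ 4.2
p-O₂N–C₆H₄–O⁻: pKₐ(p-nitrophenol) ≈ 7.2
PhO⁻: pKₐ(C₆H₅OH (phenol)) ≈ 10
CH₃CH₂O⁻: pKₐ(CH₃CH₂OH) ≈ 16
(CH₃)₃CO⁻: pKₐ(t-BuOH) ≈ 18

H₂PO₄⁻ > PhCOO⁻ > p-O₂N–C₆H₄–O⁻ > PhO⁻ > CH₃CH₂O⁻ > (CH₃)₃CO⁻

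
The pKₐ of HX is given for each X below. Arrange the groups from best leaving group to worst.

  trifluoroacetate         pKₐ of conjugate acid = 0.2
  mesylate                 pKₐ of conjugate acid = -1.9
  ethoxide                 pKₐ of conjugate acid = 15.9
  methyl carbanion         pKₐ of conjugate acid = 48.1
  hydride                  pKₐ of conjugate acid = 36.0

mesylate > trifluoroacetate > ethoxide > hydride > methyl carbanion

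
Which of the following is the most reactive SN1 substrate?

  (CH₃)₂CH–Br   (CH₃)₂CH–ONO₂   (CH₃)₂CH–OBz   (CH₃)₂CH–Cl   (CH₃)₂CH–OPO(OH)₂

The skeletons are identical, so relative rate is governed entirely by leaving-group ability.
Leaving-group ability tracks the stability of the departed species; conjugate-acid pKₐ is the usual yardstick (lower pKₐ → better LG).
(CH₃)₂CH–Br loses Br⁻: pKₐ(HBr) ≈ -9
(CH₃)₂CH–Cl loses Cl⁻: pKₐ(HCl) ≈ -7
(CH₃)₂CH–ONO₂ loses NO₃⁻: pKₐ(HNO₃) ≈ -1.3
(CH₃)₂CH–OPO(OH)₂ loses H₂PO₄⁻: pKₐ(H₃PO₄) ≈ 2.1
(CH₃)₂CH–OBz loses PhCOO⁻: pKₐ(C₆H₅COOH) ≈ 4.2

(CH₃)₂CH–Br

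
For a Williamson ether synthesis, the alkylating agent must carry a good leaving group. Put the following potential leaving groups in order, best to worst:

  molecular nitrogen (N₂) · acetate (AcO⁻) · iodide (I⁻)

Leaving-group ability tracks the stability of the departed species; conjugate-acid pKₐ is the usual yardstick (lower pKₐ → better LG).
molecular nitrogen (N₂): no meaningful conjugate acid; N₂ departs as an exceptionally stable neutral molecule
iodide (I⁻): pKₐ(HI) ≈ -10 — large, highly polarisable; very weak base
acetate (AcO⁻): pKₐ(CH₃COOH) ≈ 4.8 — resonance-stabilised but still a weak base

molecular nitrogen (N₂) > iodide (I⁻) > acetate (AcO⁻)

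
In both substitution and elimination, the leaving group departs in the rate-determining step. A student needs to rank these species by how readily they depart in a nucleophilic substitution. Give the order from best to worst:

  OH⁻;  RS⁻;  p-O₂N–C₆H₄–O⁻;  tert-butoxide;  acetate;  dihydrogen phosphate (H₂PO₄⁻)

dihydrogen phosphate (H₂PO₄⁻) > acetate > p-O₂N–C₆H₄–O⁻ > RS⁻ > OH⁻ > tert-butoxide

dihydrogen phosphate (H₂PO₄⁻): pKₐ(H₃PO₄) ≈ 2.1 — moderate base; biological leaving group after further activation
acetate: pKₐ(CH₃COOH) ≈ 4.8 — resonance-stabilised but still a weak base
p-O₂N–C₆H₄–O⁻: pKₐ(p-nitrophenol) ≈ 7.2
RS⁻: pKₐ(RSH (a thiol)) ≈ 10.5 — moderately basic; rarely leaves without activation
OH⁻: pKₐ(H₂O) ≈ 15.7 — strong base; essentially never leaves without prior activation
tert-butoxide: pKₐ(t-BuOH) ≈ 18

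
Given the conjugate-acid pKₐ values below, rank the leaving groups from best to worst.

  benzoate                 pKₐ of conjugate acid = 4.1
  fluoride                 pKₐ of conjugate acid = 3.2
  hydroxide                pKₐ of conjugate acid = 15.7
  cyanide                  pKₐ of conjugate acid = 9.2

fluoride > benzoate > cyanide > hydroxide

Lower conjugate-acid pKₐ ⇒ weaker base ⇒ better leaving group.
Sorting by the given values: fluoride (3.2), benzoate (4.1), cyanide (9.2), hydroxide (15.7).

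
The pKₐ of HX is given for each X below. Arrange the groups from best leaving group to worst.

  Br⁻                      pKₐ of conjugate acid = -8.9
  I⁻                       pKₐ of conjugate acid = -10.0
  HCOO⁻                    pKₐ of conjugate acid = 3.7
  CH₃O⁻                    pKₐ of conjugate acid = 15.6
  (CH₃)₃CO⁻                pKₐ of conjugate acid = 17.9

I⁻ > Br⁻ > HCOO⁻ > CH₃O⁻ > (CH₃)₃CO⁻

Lower conjugate-acid pKₐ ⇒ weaker base ⇒ better leaving group.
Sorting by the given values: I⁻ (-10.0), Br⁻ (-8.9), HCOO⁻ (3.7), CH₃O⁻ (15.6), (CH₃)₃CO⁻ (17.9).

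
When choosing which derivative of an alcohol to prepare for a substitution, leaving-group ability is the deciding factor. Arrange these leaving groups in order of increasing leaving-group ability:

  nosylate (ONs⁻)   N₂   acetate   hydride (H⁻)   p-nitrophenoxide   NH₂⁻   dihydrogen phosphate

NH₂⁻ < hydride (H⁻) < p-nitrophenoxide < acetate < dihydrogen phosphate < nosylate (ONs⁻) < N₂

The more stable X⁻ (or X) is on its own — i.e. the weaker a base it is — the better a leaving group it makes.
N₂: no meaningful conjugate acid; N₂ departs as an exceptionally stable neutral molecule
nosylate (ONs⁻): pKₐ(p-O₂NC₆H₄SO₃H) ≈ -3.5 — p-nitro group further stabilises the sulfonate
dihydrogen phosphate: pKₐ(H₃PO₄) ≈ 2.1
acetate: pKₐ(CH₃COOH) ≈ 4.8
p-nitrophenoxide: pKₐ(p-nitrophenol) ≈ 7.2
hydride (H⁻): pKₐ(H₂) ≈ 36
NH₂⁻: pKₐ(NH₃) ≈ 38 — extremely strong base; never a leaving group
The question asks for worst first, so the sequence is read in increasing leaving-group ability.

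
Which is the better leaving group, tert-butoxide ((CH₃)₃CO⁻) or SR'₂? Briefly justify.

SR'₂

SR'₂ is the better leaving group.
pKₐ(R'₂SH⁺) ≈ -7 versus pKₐ(t-BuOH) ≈ 18: SR'₂ is the much weaker base.
Neutral; leaves from a sulfonium salt (R–SR'₂⁺).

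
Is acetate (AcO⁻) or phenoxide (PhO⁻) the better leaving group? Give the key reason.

acetate (AcO⁻)

acetate (AcO⁻) is the better leaving group.
pKₐ(CH₃COOH) ≈ 4.8 versus pKₐ(C₆H₅OH (phenol)) ≈ 10: acetate (AcO⁻) is the much weaker base.
Resonance-stabilised but still a weak base.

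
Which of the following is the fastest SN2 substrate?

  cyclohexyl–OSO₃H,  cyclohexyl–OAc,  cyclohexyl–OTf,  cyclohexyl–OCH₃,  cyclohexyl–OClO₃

cyclohexyl–OTf

Identical carbon frameworks mean the comparison reduces to leaving-group quality.
Rank by basicity of the departing species: weakest base leaves most easily.
cyclohexyl–OTf loses OTf⁻: pKₐ(CF₃SO₃H (triflic acid)) ≈ -14
cyclohexyl–OClO₃ loses ClO₄⁻: pKₐ(HClO₄) ≈ -10
cyclohexyl–OSO₃H loses HSO₄⁻: pKₐ(H₂SO₄) ≈ -3
cyclohexyl–OAc loses AcO⁻: pKₐ(CH₃COOH) ≈ 4.8
cyclohexyl–OCH₃ loses CH₃O⁻: pKₐ(CH₃OH) ≈ 15.5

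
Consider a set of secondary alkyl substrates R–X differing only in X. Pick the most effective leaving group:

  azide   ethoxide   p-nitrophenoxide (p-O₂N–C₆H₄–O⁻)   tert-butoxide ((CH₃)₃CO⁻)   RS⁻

azide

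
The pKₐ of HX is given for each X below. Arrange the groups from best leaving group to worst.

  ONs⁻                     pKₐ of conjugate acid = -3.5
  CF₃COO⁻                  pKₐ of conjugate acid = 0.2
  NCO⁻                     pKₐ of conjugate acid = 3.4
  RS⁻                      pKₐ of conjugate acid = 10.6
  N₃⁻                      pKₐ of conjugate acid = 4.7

ONs⁻ > CF₃COO⁻ > NCO⁻ > N₃⁻ > RS⁻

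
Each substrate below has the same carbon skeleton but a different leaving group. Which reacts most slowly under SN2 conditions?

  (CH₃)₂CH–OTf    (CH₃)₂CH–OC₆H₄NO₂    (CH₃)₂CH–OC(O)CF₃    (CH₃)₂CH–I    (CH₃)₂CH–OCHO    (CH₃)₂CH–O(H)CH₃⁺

(CH₃)₂CH–OC₆H₄NO₂

Identical carbon frameworks mean the comparison reduces to leaving-group quality.
The more stable X⁻ (or X) is on its own — i.e. the weaker a base it is — the better a leaving group it makes.
(CH₃)₂CH–OTf loses OTf⁻: pKₐ(CF₃SO₃H (triflic acid)) ≈ -14
(CH₃)₂CH–I loses I⁻: pKₐ(HI) ≈ -10
(CH₃)₂CH–O(H)CH₃⁺ loses R'OH: pKₐ(R'OH₂⁺) ≈ -2.4
(CH₃)₂CH–OC(O)CF₃ loses CF₃COO⁻: pKₐ(CF₃COOH) ≈ 0.2
(CH₃)₂CH–OCHO loses HCOO⁻: pKₐ(HCOOH) ≈ 3.8
(CH₃)₂CH–OC₆H₄NO₂ loses p-O₂N–C₆H₄–O⁻: pKₐ(p-nitrophenol) ≈ 7.2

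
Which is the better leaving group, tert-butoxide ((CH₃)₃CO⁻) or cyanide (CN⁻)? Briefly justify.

cyanide (CN⁻) is the better leaving group.
pKₐ(HCN) ≈ 9.2 versus pKₐ(t-BuOH) ≈ 18: cyanide (CN⁻) is the much weaker base.
Sp carbon stabilises the charge somewhat, but still a poor LG.

cyanide (CN⁻)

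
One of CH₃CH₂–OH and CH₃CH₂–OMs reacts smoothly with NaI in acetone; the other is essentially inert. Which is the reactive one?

CH₃CH₂–OMs

From CH₃CH₂–OH the departing group would be OH⁻ (pKₐ(H₂O) ≈ 15.7). Strong base; essentially never leaves without prior activation.
From CH₃CH₂–OMs the leaving group is OMs⁻ (pKₐ(CH₃SO₃H (MsOH)) ≈ -1.9). Resonance-delocalised alkanesulfonate.
(In practice CH₃CH₂–OMs is made from CH₃CH₂–OH by treatment with MsCl / Et₃N, converting the hydroxyl into a mesylate.)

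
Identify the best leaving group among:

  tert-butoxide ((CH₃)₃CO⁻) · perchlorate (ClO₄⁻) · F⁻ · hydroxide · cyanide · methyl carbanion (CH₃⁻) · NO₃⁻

The more stable X⁻ (or X) is on its own — i.e. the weaker a base it is — the better a leaving group it makes.
perchlorate (ClO₄⁻): pKₐ(HClO₄) ≈ -10
NO₃⁻: pKₐ(HNO₃) ≈ -1.3
F⁻: pKₐ(HF) ≈ 3.2
cyanide: pKₐ(HCN) ≈ 9.2
hydroxide: pKₐ(H₂O) ≈ 15.7
tert-butoxide ((CH₃)₃CO⁻): pKₐ(t-BuOH) ≈ 18
methyl carbanion (CH₃⁻): pKₐ(CH₄) ≈ 48

perchlorate (ClO₄⁻)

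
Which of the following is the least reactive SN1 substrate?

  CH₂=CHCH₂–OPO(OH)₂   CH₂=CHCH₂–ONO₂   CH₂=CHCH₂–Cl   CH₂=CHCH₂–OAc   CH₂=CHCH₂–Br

CH₂=CHCH₂–OAc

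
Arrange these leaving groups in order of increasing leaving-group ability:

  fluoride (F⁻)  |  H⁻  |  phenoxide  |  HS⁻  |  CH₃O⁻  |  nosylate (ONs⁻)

H⁻ < CH₃O⁻ < phenoxide < HS⁻ < fluoride (F⁻) < nosylate (ONs⁻)

Leaving-group ability tracks the stability of the departed species; conjugate-acid pKₐ is the usual yardstick (lower pKₐ → better LG).
nosylate (ONs⁻): pKₐ(p-O₂NC₆H₄SO₃H) ≈ -3.5
fluoride (F⁻): pKₐ(HF) ≈ 3.2
HS⁻: pKₐ(H₂S) ≈ 7
phenoxide: pKₐ(C₆H₅OH (phenol)) ≈ 10
CH₃O⁻: pKₐ(CH₃OH) ≈ 15.5
H⁻: pKₐ(H₂) ≈ 36
Listed from poorest to best leaving group as asked.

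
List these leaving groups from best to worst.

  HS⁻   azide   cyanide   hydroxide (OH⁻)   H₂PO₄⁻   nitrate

nitrate > H₂PO₄⁻ > azide > HS⁻ > cyanide > hydroxide (OH⁻)

nitrate: pKₐ(HNO₃) ≈ -1.3
H₂PO₄⁻: pKₐ(H₃PO₄) ≈ 2.1
azide: pKₐ(HN₃) ≈ 4.7
HS⁻: pKₐ(H₂S) ≈ 7
cyanide: pKₐ(HCN) ≈ 9.2
hydroxide (OH⁻): pKₐ(H₂O) ≈ 15.7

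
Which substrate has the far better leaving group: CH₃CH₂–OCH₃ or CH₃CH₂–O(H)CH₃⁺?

From CH₃CH₂–OCH₃ the departing group would be CH₃O⁻ (pKₐ(CH₃OH) ≈ 15.5). Strong base; alkoxides do not leave unassisted.
From CH₃CH₂–O(H)CH₃⁺ the leaving group is R'OH (pKₐ(R'OH₂⁺) ≈ -2.4). Neutral; leaves from a protonated ether (an oxonium ion, R–O(H)R'⁺).
(In practice CH₃CH₂–O(H)CH₃⁺ is made from CH₃CH₂–OCH₃ by protonation with concentrated HI, allowing neutral methanol, rather than methoxide, to depart.)

CH₃CH₂–O(H)CH₃⁺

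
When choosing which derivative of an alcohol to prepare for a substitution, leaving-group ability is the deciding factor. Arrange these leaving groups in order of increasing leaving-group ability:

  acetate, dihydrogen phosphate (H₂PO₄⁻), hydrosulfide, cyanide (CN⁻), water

cyanide (CN⁻) < hydrosulfide < acetate < dihydrogen phosphate (H₂PO₄⁻) < water

Leaving-group ability tracks the stability of the departed species; conjugate-acid pKₐ is the usual yardstick (lower pKₐ → better LG).
water: pKₐ(H₃O⁺) ≈ -1.7
dihydrogen phosphate (H₂PO₄⁻): pKₐ(H₃PO₄) ≈ 2.1
acetate: pKₐ(CH₃COOH) ≈ 4.8
hydrosulfide: pKₐ(H₂S) ≈ 7
cyanide (CN⁻): pKₐ(HCN) ≈ 9.2
The question asks for worst first, so the sequence is read in increasing leaving-group ability.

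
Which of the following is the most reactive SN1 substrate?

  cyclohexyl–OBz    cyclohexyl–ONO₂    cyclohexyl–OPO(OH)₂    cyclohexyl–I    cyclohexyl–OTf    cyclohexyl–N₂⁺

cyclohexyl–N₂⁺

Identical carbon frameworks mean the comparison reduces to leaving-group quality.
Rank by basicity of the departing species: weakest base leaves most easily.
cyclohexyl–N₂⁺ loses N₂: no meaningful conjugate acid; N₂ departs as an exceptionally stable neutral molecule
cyclohexyl–OTf loses OTf⁻: pKₐ(CF₃SO₃H (triflic acid)) ≈ -14
cyclohexyl–I loses I⁻: pKₐ(HI) ≈ -10
cyclohexyl–ONO₂ loses NO₃⁻: pKₐ(HNO₃) ≈ -1.3
cyclohexyl–OPO(OH)₂ loses H₂PO₄⁻: pKₐ(H₃PO₄) ≈ 2.1
cyclohexyl–OBz loses PhCOO⁻: pKₐ(C₆H₅COOH) ≈ 4.2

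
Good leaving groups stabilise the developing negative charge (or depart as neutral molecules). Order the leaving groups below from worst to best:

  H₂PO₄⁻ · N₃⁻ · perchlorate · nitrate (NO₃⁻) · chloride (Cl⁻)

Rank by basicity of the departing species: weakest base leaves most easily.
perchlorate: pKₐ(HClO₄) ≈ -10 — extremely weak base; rarely used for safety reasons
chloride (Cl⁻): pKₐ(HCl) ≈ -7 — moderately weak base
nitrate (NO₃⁻): pKₐ(HNO₃) ≈ -1.3 — resonance-delocalised over three oxygens
H₂PO₄⁻: pKₐ(H₃PO₄) ≈ 2.1 — moderate base; biological leaving group after further activation
N₃⁻: pKₐ(HN₃) ≈ 4.7
Listed from poorest to best leaving group as asked.

N₃⁻ < H₂PO₄⁻ < nitrate (NO₃⁻) < chloride (Cl⁻) < perchlorate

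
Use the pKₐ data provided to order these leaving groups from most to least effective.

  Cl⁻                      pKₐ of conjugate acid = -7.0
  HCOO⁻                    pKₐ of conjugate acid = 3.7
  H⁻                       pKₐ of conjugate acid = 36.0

Lower conjugate-acid pKₐ ⇒ weaker base ⇒ better leaving group.
Sorting by the given values: Cl⁻ (-7.0), HCOO⁻ (3.7), H⁻ (36.0).

Cl⁻ > HCOO⁻ > H⁻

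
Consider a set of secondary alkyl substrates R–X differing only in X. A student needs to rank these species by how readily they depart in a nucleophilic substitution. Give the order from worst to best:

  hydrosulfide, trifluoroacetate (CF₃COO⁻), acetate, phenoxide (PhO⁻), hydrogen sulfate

phenoxide (PhO⁻) < hydrosulfide < acetate < trifluoroacetate (CF₃COO⁻) < hydrogen sulfate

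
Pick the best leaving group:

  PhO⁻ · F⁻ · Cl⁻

Cl⁻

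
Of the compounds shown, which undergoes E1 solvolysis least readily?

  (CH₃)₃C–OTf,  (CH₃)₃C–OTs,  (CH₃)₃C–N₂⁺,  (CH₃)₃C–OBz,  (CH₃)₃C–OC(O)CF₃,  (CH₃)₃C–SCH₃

(CH₃)₃C–SCH₃

With the same alkyl group throughout, only the leaving group differentiates the rates.
A good leaving group is a weak base: the lower the pKₐ of its conjugate acid, the more readily it departs.
(CH₃)₃C–N₂⁺ loses N₂: no meaningful conjugate acid; N₂ departs as an exceptionally stable neutral molecule
(CH₃)₃C–OTf loses OTf⁻: pKₐ(CF₃SO₃H (triflic acid)) ≈ -14
(CH₃)₃C–OTs loses OTs⁻: pKₐ(p-CH₃C₆H₄SO₃H (TsOH)) ≈ -2.8
(CH₃)₃C–OC(O)CF₃ loses CF₃COO⁻: pKₐ(CF₃COOH) ≈ 0.2
(CH₃)₃C–OBz loses PhCOO⁻: pKₐ(C₆H₅COOH) ≈ 4.2
(CH₃)₃C–SCH₃ loses RS⁻: pKₐ(RSH (a thiol)) ≈ 10.5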